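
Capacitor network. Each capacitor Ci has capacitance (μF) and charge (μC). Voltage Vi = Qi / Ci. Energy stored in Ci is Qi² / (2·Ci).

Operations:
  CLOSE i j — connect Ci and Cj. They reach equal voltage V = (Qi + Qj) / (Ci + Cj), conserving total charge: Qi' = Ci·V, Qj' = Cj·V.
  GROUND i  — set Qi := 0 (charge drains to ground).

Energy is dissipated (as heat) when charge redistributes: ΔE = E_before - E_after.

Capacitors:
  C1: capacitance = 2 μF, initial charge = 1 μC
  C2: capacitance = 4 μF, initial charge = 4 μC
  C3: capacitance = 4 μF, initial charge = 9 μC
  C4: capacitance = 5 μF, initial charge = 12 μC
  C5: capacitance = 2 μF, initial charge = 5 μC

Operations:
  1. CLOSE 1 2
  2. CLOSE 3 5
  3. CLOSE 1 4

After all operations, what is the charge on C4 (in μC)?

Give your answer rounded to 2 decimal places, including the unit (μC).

Initial: C1(2μF, Q=1μC, V=0.50V), C2(4μF, Q=4μC, V=1.00V), C3(4μF, Q=9μC, V=2.25V), C4(5μF, Q=12μC, V=2.40V), C5(2μF, Q=5μC, V=2.50V)
Op 1: CLOSE 1-2: Q_total=5.00, C_total=6.00, V=0.83; Q1=1.67, Q2=3.33; dissipated=0.167
Op 2: CLOSE 3-5: Q_total=14.00, C_total=6.00, V=2.33; Q3=9.33, Q5=4.67; dissipated=0.042
Op 3: CLOSE 1-4: Q_total=13.67, C_total=7.00, V=1.95; Q1=3.90, Q4=9.76; dissipated=1.753
Final charges: Q1=3.90, Q2=3.33, Q3=9.33, Q4=9.76, Q5=4.67

Answer: 9.76 μC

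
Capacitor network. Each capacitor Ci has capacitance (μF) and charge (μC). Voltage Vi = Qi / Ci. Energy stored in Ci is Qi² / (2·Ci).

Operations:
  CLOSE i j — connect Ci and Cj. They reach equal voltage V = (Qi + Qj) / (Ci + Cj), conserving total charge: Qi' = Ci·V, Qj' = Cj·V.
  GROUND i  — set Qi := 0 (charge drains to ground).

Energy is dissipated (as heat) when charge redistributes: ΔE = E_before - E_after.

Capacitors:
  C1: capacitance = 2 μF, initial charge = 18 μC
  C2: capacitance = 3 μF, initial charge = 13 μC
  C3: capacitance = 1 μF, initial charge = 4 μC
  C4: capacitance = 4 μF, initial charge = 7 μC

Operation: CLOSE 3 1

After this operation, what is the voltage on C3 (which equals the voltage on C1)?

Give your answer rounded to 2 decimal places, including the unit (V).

Answer: 7.33 V

Derivation:
Initial: C1(2μF, Q=18μC, V=9.00V), C2(3μF, Q=13μC, V=4.33V), C3(1μF, Q=4μC, V=4.00V), C4(4μF, Q=7μC, V=1.75V)
Op 1: CLOSE 3-1: Q_total=22.00, C_total=3.00, V=7.33; Q3=7.33, Q1=14.67; dissipated=8.333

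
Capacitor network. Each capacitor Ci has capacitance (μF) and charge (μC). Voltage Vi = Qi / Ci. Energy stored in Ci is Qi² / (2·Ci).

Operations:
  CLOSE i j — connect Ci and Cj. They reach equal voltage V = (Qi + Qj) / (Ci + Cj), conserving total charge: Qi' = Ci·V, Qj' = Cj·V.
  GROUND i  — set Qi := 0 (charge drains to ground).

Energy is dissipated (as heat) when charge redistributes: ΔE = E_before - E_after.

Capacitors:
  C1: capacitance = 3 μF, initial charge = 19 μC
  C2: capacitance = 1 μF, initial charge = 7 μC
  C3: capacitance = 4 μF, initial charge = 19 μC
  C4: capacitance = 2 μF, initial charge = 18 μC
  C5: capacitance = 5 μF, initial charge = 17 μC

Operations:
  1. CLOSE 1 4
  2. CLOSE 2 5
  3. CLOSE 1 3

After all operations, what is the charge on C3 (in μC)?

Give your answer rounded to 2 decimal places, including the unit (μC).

Answer: 23.54 μC

Derivation:
Initial: C1(3μF, Q=19μC, V=6.33V), C2(1μF, Q=7μC, V=7.00V), C3(4μF, Q=19μC, V=4.75V), C4(2μF, Q=18μC, V=9.00V), C5(5μF, Q=17μC, V=3.40V)
Op 1: CLOSE 1-4: Q_total=37.00, C_total=5.00, V=7.40; Q1=22.20, Q4=14.80; dissipated=4.267
Op 2: CLOSE 2-5: Q_total=24.00, C_total=6.00, V=4.00; Q2=4.00, Q5=20.00; dissipated=5.400
Op 3: CLOSE 1-3: Q_total=41.20, C_total=7.00, V=5.89; Q1=17.66, Q3=23.54; dissipated=6.019
Final charges: Q1=17.66, Q2=4.00, Q3=23.54, Q4=14.80, Q5=20.00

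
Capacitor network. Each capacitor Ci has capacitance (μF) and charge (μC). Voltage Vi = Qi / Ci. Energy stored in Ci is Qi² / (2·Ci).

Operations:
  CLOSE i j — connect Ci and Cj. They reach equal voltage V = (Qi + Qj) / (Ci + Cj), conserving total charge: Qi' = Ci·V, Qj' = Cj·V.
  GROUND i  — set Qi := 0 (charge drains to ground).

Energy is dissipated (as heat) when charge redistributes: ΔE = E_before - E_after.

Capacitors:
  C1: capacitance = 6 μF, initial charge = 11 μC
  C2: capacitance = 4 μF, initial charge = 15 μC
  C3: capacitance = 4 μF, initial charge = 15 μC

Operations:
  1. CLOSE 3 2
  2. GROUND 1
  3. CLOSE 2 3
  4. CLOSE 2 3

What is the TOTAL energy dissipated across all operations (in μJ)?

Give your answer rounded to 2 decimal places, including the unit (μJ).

Answer: 10.08 μJ

Derivation:
Initial: C1(6μF, Q=11μC, V=1.83V), C2(4μF, Q=15μC, V=3.75V), C3(4μF, Q=15μC, V=3.75V)
Op 1: CLOSE 3-2: Q_total=30.00, C_total=8.00, V=3.75; Q3=15.00, Q2=15.00; dissipated=0.000
Op 2: GROUND 1: Q1=0; energy lost=10.083
Op 3: CLOSE 2-3: Q_total=30.00, C_total=8.00, V=3.75; Q2=15.00, Q3=15.00; dissipated=0.000
Op 4: CLOSE 2-3: Q_total=30.00, C_total=8.00, V=3.75; Q2=15.00, Q3=15.00; dissipated=0.000
Total dissipated: 10.083 μJ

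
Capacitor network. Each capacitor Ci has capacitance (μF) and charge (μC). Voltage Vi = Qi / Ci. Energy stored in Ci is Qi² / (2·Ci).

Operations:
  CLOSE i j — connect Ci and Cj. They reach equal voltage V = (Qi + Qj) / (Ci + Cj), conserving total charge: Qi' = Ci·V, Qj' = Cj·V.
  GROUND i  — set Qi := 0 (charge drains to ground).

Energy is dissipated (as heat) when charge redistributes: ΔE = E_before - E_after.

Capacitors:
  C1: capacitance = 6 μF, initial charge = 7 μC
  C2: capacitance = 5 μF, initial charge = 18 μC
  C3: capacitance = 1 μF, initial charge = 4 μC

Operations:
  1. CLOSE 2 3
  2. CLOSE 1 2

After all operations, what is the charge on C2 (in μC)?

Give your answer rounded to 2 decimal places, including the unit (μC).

Initial: C1(6μF, Q=7μC, V=1.17V), C2(5μF, Q=18μC, V=3.60V), C3(1μF, Q=4μC, V=4.00V)
Op 1: CLOSE 2-3: Q_total=22.00, C_total=6.00, V=3.67; Q2=18.33, Q3=3.67; dissipated=0.067
Op 2: CLOSE 1-2: Q_total=25.33, C_total=11.00, V=2.30; Q1=13.82, Q2=11.52; dissipated=8.523
Final charges: Q1=13.82, Q2=11.52, Q3=3.67

Answer: 11.52 μC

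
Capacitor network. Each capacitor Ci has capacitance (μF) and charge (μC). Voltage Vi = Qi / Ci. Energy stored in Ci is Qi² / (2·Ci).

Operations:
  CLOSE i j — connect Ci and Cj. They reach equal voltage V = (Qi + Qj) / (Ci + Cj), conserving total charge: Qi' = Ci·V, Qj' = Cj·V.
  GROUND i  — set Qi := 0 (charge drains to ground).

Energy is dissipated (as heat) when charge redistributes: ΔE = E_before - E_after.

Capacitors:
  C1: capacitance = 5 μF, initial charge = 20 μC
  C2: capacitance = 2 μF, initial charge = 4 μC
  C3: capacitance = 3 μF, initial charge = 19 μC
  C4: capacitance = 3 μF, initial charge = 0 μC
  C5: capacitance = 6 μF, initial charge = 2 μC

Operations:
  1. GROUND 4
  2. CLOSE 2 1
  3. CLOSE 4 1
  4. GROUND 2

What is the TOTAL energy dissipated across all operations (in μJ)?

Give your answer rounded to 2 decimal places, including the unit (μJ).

Initial: C1(5μF, Q=20μC, V=4.00V), C2(2μF, Q=4μC, V=2.00V), C3(3μF, Q=19μC, V=6.33V), C4(3μF, Q=0μC, V=0.00V), C5(6μF, Q=2μC, V=0.33V)
Op 1: GROUND 4: Q4=0; energy lost=0.000
Op 2: CLOSE 2-1: Q_total=24.00, C_total=7.00, V=3.43; Q2=6.86, Q1=17.14; dissipated=2.857
Op 3: CLOSE 4-1: Q_total=17.14, C_total=8.00, V=2.14; Q4=6.43, Q1=10.71; dissipated=11.020
Op 4: GROUND 2: Q2=0; energy lost=11.755
Total dissipated: 25.633 μJ

Answer: 25.63 μJ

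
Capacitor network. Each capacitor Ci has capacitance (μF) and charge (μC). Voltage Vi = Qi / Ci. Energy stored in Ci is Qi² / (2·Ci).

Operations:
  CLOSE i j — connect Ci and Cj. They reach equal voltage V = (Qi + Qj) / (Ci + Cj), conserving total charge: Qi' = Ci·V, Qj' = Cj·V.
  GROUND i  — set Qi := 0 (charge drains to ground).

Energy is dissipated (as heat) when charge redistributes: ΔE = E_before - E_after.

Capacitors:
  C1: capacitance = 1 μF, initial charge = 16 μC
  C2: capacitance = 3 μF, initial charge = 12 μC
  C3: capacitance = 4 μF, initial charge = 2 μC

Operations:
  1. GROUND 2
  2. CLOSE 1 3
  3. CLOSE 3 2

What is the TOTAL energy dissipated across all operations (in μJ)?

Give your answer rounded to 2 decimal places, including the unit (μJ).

Initial: C1(1μF, Q=16μC, V=16.00V), C2(3μF, Q=12μC, V=4.00V), C3(4μF, Q=2μC, V=0.50V)
Op 1: GROUND 2: Q2=0; energy lost=24.000
Op 2: CLOSE 1-3: Q_total=18.00, C_total=5.00, V=3.60; Q1=3.60, Q3=14.40; dissipated=96.100
Op 3: CLOSE 3-2: Q_total=14.40, C_total=7.00, V=2.06; Q3=8.23, Q2=6.17; dissipated=11.109
Total dissipated: 131.209 μJ

Answer: 131.21 μJ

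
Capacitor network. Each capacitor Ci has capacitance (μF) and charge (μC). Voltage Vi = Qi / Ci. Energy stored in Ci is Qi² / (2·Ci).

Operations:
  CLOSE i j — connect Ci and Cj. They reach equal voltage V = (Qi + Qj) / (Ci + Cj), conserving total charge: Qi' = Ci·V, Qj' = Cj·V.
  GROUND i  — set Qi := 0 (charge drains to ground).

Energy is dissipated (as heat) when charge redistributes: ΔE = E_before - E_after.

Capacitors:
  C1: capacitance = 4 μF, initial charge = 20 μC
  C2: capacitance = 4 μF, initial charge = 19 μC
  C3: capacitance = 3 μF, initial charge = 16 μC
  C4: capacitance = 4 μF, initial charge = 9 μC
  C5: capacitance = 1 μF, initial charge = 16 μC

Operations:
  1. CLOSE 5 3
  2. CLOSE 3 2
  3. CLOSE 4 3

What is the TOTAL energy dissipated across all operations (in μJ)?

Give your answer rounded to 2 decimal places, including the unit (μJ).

Initial: C1(4μF, Q=20μC, V=5.00V), C2(4μF, Q=19μC, V=4.75V), C3(3μF, Q=16μC, V=5.33V), C4(4μF, Q=9μC, V=2.25V), C5(1μF, Q=16μC, V=16.00V)
Op 1: CLOSE 5-3: Q_total=32.00, C_total=4.00, V=8.00; Q5=8.00, Q3=24.00; dissipated=42.667
Op 2: CLOSE 3-2: Q_total=43.00, C_total=7.00, V=6.14; Q3=18.43, Q2=24.57; dissipated=9.054
Op 3: CLOSE 4-3: Q_total=27.43, C_total=7.00, V=3.92; Q4=15.67, Q3=11.76; dissipated=12.989
Total dissipated: 64.710 μJ

Answer: 64.71 μJ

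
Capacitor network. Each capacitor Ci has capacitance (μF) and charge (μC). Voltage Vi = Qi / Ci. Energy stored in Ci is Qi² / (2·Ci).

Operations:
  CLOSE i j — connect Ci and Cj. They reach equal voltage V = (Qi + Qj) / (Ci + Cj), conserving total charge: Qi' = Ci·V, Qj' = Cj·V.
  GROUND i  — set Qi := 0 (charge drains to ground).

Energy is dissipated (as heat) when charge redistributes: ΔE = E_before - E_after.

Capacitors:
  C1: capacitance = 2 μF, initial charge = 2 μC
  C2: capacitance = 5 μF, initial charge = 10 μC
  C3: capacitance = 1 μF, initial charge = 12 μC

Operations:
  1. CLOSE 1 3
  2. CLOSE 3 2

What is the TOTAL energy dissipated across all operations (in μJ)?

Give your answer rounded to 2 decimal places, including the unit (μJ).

Initial: C1(2μF, Q=2μC, V=1.00V), C2(5μF, Q=10μC, V=2.00V), C3(1μF, Q=12μC, V=12.00V)
Op 1: CLOSE 1-3: Q_total=14.00, C_total=3.00, V=4.67; Q1=9.33, Q3=4.67; dissipated=40.333
Op 2: CLOSE 3-2: Q_total=14.67, C_total=6.00, V=2.44; Q3=2.44, Q2=12.22; dissipated=2.963
Total dissipated: 43.296 μJ

Answer: 43.30 μJ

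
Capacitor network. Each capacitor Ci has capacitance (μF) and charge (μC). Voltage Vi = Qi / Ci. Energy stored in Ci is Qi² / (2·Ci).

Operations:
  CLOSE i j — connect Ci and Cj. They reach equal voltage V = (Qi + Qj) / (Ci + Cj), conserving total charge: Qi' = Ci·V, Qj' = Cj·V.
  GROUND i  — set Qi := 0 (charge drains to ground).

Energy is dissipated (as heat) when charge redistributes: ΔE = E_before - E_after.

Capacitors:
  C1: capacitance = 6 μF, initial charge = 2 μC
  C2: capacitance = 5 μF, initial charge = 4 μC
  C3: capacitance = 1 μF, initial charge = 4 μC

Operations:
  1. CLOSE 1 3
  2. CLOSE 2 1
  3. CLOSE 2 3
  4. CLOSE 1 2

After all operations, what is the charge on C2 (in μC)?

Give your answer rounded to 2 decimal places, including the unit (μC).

Answer: 4.17 μC

Derivation:
Initial: C1(6μF, Q=2μC, V=0.33V), C2(5μF, Q=4μC, V=0.80V), C3(1μF, Q=4μC, V=4.00V)
Op 1: CLOSE 1-3: Q_total=6.00, C_total=7.00, V=0.86; Q1=5.14, Q3=0.86; dissipated=5.762
Op 2: CLOSE 2-1: Q_total=9.14, C_total=11.00, V=0.83; Q2=4.16, Q1=4.99; dissipated=0.004
Op 3: CLOSE 2-3: Q_total=5.01, C_total=6.00, V=0.84; Q2=4.18, Q3=0.84; dissipated=0.000
Op 4: CLOSE 1-2: Q_total=9.16, C_total=11.00, V=0.83; Q1=5.00, Q2=4.17; dissipated=0.000
Final charges: Q1=5.00, Q2=4.17, Q3=0.84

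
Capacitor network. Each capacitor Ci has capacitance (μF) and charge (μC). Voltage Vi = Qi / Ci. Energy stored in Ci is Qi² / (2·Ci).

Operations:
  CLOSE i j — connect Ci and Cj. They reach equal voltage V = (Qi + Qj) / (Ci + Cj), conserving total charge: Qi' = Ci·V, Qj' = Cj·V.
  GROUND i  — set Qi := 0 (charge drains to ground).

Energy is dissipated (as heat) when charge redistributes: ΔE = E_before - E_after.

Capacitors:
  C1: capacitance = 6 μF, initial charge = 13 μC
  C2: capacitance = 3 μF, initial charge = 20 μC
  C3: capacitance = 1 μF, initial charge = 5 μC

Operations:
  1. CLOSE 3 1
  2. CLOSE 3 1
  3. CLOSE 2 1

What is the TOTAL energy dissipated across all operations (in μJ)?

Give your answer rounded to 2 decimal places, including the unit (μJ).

Initial: C1(6μF, Q=13μC, V=2.17V), C2(3μF, Q=20μC, V=6.67V), C3(1μF, Q=5μC, V=5.00V)
Op 1: CLOSE 3-1: Q_total=18.00, C_total=7.00, V=2.57; Q3=2.57, Q1=15.43; dissipated=3.440
Op 2: CLOSE 3-1: Q_total=18.00, C_total=7.00, V=2.57; Q3=2.57, Q1=15.43; dissipated=0.000
Op 3: CLOSE 2-1: Q_total=35.43, C_total=9.00, V=3.94; Q2=11.81, Q1=23.62; dissipated=16.771
Total dissipated: 20.211 μJ

Answer: 20.21 μJ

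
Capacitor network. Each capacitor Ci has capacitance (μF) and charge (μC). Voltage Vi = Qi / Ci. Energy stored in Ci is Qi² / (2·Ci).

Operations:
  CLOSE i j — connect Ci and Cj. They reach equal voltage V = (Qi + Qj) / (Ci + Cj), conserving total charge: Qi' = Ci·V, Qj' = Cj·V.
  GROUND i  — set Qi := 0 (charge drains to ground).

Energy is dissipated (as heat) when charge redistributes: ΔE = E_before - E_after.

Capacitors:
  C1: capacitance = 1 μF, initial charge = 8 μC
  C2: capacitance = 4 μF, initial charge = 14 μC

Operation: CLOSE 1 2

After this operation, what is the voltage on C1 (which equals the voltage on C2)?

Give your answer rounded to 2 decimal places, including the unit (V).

Answer: 4.40 V

Derivation:
Initial: C1(1μF, Q=8μC, V=8.00V), C2(4μF, Q=14μC, V=3.50V)
Op 1: CLOSE 1-2: Q_total=22.00, C_total=5.00, V=4.40; Q1=4.40, Q2=17.60; dissipated=8.100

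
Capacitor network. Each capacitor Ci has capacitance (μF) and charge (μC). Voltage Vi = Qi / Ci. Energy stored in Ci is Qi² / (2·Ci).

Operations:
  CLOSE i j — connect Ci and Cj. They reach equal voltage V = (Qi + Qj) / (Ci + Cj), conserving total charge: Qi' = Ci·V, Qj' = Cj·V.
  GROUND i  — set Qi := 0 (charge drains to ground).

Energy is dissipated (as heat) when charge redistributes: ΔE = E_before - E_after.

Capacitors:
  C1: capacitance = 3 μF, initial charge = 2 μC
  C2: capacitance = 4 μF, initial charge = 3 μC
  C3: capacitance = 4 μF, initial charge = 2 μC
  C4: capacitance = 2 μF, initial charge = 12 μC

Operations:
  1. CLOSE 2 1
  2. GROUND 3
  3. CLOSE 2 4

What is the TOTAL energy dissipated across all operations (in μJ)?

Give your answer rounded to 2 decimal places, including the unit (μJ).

Initial: C1(3μF, Q=2μC, V=0.67V), C2(4μF, Q=3μC, V=0.75V), C3(4μF, Q=2μC, V=0.50V), C4(2μF, Q=12μC, V=6.00V)
Op 1: CLOSE 2-1: Q_total=5.00, C_total=7.00, V=0.71; Q2=2.86, Q1=2.14; dissipated=0.006
Op 2: GROUND 3: Q3=0; energy lost=0.500
Op 3: CLOSE 2-4: Q_total=14.86, C_total=6.00, V=2.48; Q2=9.90, Q4=4.95; dissipated=18.626
Total dissipated: 19.132 μJ

Answer: 19.13 μJ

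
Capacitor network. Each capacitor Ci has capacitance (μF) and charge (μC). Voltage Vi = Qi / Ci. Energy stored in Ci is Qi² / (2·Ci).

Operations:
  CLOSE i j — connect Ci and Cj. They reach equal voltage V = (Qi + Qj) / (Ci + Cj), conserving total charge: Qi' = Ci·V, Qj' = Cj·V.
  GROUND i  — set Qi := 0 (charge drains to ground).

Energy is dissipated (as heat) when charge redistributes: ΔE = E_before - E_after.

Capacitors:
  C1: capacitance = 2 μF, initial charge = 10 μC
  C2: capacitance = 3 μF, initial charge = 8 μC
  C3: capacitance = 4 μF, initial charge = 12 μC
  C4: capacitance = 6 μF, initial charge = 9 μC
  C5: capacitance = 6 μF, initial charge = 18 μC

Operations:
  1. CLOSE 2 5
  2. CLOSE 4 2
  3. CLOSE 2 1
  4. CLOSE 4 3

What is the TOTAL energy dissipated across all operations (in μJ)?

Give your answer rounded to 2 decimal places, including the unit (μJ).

Initial: C1(2μF, Q=10μC, V=5.00V), C2(3μF, Q=8μC, V=2.67V), C3(4μF, Q=12μC, V=3.00V), C4(6μF, Q=9μC, V=1.50V), C5(6μF, Q=18μC, V=3.00V)
Op 1: CLOSE 2-5: Q_total=26.00, C_total=9.00, V=2.89; Q2=8.67, Q5=17.33; dissipated=0.111
Op 2: CLOSE 4-2: Q_total=17.67, C_total=9.00, V=1.96; Q4=11.78, Q2=5.89; dissipated=1.929
Op 3: CLOSE 2-1: Q_total=15.89, C_total=5.00, V=3.18; Q2=9.53, Q1=6.36; dissipated=5.534
Op 4: CLOSE 4-3: Q_total=23.78, C_total=10.00, V=2.38; Q4=14.27, Q3=9.51; dissipated=1.291
Total dissipated: 8.865 μJ

Answer: 8.86 μJ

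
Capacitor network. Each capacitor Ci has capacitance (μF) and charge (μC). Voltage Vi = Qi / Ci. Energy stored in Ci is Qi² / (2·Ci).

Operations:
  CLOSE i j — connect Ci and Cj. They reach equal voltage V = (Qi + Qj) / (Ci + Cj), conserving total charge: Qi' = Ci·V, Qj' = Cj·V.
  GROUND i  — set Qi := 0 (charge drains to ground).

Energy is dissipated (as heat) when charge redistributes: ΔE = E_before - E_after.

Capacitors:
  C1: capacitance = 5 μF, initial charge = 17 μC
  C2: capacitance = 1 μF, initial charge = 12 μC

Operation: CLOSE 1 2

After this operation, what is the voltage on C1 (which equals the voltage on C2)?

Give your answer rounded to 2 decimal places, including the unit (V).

Initial: C1(5μF, Q=17μC, V=3.40V), C2(1μF, Q=12μC, V=12.00V)
Op 1: CLOSE 1-2: Q_total=29.00, C_total=6.00, V=4.83; Q1=24.17, Q2=4.83; dissipated=30.817

Answer: 4.83 V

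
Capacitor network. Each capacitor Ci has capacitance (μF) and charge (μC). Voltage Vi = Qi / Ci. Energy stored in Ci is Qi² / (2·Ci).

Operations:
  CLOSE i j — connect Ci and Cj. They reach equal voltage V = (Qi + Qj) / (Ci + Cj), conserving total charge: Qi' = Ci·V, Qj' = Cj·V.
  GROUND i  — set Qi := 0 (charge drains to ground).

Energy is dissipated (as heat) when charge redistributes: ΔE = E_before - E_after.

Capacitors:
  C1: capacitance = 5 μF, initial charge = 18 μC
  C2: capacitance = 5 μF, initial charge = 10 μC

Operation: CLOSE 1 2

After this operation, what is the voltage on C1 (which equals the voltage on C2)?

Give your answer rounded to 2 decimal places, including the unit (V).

Initial: C1(5μF, Q=18μC, V=3.60V), C2(5μF, Q=10μC, V=2.00V)
Op 1: CLOSE 1-2: Q_total=28.00, C_total=10.00, V=2.80; Q1=14.00, Q2=14.00; dissipated=3.200

Answer: 2.80 V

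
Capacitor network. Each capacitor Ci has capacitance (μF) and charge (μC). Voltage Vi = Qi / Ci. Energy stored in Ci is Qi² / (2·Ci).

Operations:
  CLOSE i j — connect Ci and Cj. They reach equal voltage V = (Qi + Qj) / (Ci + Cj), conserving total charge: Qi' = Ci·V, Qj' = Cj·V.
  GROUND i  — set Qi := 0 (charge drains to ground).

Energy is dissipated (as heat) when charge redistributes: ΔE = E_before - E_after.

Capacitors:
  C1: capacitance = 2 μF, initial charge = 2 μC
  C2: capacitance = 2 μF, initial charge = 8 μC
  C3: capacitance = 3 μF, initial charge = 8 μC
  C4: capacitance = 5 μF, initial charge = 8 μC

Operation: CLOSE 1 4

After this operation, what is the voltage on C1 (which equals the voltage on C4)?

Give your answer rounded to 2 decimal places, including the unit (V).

Answer: 1.43 V

Derivation:
Initial: C1(2μF, Q=2μC, V=1.00V), C2(2μF, Q=8μC, V=4.00V), C3(3μF, Q=8μC, V=2.67V), C4(5μF, Q=8μC, V=1.60V)
Op 1: CLOSE 1-4: Q_total=10.00, C_total=7.00, V=1.43; Q1=2.86, Q4=7.14; dissipated=0.257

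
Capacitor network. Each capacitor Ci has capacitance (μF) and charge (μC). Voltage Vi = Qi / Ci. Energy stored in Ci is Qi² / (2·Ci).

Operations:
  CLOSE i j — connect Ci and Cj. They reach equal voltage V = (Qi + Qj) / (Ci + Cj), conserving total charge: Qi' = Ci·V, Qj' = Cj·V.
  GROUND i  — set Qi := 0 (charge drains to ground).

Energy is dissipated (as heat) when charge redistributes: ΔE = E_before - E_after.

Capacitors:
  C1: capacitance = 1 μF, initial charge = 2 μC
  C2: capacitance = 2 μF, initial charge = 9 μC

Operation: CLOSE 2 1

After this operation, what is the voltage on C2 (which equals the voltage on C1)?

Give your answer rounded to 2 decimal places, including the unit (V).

Answer: 3.67 V

Derivation:
Initial: C1(1μF, Q=2μC, V=2.00V), C2(2μF, Q=9μC, V=4.50V)
Op 1: CLOSE 2-1: Q_total=11.00, C_total=3.00, V=3.67; Q2=7.33, Q1=3.67; dissipated=2.083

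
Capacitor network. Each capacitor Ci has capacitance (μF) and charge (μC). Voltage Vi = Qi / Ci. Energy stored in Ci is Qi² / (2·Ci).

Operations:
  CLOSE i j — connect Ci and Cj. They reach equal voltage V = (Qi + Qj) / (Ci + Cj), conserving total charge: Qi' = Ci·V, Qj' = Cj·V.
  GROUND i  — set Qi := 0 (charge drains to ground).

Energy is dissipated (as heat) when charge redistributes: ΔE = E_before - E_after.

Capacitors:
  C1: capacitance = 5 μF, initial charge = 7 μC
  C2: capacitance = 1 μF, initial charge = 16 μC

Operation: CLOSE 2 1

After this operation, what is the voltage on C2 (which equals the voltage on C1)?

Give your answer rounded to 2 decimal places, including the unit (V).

Initial: C1(5μF, Q=7μC, V=1.40V), C2(1μF, Q=16μC, V=16.00V)
Op 1: CLOSE 2-1: Q_total=23.00, C_total=6.00, V=3.83; Q2=3.83, Q1=19.17; dissipated=88.817

Answer: 3.83 V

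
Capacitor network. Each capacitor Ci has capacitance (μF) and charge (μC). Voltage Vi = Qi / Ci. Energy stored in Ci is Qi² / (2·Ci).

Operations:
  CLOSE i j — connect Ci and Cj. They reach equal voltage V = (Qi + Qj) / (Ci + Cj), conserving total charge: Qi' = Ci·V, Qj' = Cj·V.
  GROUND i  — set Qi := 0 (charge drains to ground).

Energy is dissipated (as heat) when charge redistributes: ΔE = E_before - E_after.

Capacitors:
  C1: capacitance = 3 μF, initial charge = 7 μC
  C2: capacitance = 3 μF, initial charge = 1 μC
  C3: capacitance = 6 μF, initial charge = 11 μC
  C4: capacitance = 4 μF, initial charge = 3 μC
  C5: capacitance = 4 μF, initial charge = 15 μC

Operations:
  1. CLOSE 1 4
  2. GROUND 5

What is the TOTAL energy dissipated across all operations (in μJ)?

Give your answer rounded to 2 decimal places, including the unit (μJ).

Answer: 30.27 μJ

Derivation:
Initial: C1(3μF, Q=7μC, V=2.33V), C2(3μF, Q=1μC, V=0.33V), C3(6μF, Q=11μC, V=1.83V), C4(4μF, Q=3μC, V=0.75V), C5(4μF, Q=15μC, V=3.75V)
Op 1: CLOSE 1-4: Q_total=10.00, C_total=7.00, V=1.43; Q1=4.29, Q4=5.71; dissipated=2.149
Op 2: GROUND 5: Q5=0; energy lost=28.125
Total dissipated: 30.274 μJ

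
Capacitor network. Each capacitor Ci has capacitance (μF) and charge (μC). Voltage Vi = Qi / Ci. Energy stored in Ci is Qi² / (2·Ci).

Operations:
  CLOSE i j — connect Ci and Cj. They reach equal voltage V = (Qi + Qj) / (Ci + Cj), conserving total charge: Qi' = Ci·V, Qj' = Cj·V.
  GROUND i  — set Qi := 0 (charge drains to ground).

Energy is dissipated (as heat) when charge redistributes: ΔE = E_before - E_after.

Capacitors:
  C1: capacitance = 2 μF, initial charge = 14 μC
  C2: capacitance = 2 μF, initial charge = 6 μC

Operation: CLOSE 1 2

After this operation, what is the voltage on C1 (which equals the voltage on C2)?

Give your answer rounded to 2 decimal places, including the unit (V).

Initial: C1(2μF, Q=14μC, V=7.00V), C2(2μF, Q=6μC, V=3.00V)
Op 1: CLOSE 1-2: Q_total=20.00, C_total=4.00, V=5.00; Q1=10.00, Q2=10.00; dissipated=8.000

Answer: 5.00 V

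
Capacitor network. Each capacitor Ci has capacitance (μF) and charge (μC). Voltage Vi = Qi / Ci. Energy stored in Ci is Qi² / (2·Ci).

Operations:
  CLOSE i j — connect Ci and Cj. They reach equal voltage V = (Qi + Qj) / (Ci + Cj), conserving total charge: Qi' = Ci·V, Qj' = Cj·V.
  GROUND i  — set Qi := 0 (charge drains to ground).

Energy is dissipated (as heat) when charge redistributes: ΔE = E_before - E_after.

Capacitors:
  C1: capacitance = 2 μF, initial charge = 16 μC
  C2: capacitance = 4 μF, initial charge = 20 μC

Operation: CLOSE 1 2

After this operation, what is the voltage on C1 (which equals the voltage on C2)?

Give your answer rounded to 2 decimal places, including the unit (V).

Answer: 6.00 V

Derivation:
Initial: C1(2μF, Q=16μC, V=8.00V), C2(4μF, Q=20μC, V=5.00V)
Op 1: CLOSE 1-2: Q_total=36.00, C_total=6.00, V=6.00; Q1=12.00, Q2=24.00; dissipated=6.000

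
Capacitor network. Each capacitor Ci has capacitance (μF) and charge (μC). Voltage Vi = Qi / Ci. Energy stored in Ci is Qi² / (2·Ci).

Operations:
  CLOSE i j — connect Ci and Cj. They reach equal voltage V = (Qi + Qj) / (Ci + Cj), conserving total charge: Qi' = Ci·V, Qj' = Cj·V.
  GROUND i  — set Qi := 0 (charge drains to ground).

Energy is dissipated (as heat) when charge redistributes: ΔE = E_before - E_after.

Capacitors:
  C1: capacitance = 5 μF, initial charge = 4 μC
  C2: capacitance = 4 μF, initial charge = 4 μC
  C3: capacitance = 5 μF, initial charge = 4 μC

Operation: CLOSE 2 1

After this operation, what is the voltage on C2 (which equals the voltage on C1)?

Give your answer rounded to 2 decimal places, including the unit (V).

Initial: C1(5μF, Q=4μC, V=0.80V), C2(4μF, Q=4μC, V=1.00V), C3(5μF, Q=4μC, V=0.80V)
Op 1: CLOSE 2-1: Q_total=8.00, C_total=9.00, V=0.89; Q2=3.56, Q1=4.44; dissipated=0.044

Answer: 0.89 V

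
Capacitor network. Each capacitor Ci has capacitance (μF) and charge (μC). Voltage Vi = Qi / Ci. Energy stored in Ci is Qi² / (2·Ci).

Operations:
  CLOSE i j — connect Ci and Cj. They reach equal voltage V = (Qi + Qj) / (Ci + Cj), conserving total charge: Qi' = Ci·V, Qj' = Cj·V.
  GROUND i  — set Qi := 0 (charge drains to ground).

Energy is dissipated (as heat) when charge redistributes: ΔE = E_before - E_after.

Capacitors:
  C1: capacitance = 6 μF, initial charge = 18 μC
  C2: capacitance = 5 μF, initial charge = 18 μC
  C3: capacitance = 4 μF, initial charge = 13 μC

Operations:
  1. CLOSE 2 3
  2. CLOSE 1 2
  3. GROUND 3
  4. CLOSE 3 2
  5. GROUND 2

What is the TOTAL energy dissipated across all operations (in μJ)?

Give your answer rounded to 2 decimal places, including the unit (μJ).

Initial: C1(6μF, Q=18μC, V=3.00V), C2(5μF, Q=18μC, V=3.60V), C3(4μF, Q=13μC, V=3.25V)
Op 1: CLOSE 2-3: Q_total=31.00, C_total=9.00, V=3.44; Q2=17.22, Q3=13.78; dissipated=0.136
Op 2: CLOSE 1-2: Q_total=35.22, C_total=11.00, V=3.20; Q1=19.21, Q2=16.01; dissipated=0.269
Op 3: GROUND 3: Q3=0; energy lost=23.728
Op 4: CLOSE 3-2: Q_total=16.01, C_total=9.00, V=1.78; Q3=7.12, Q2=8.89; dissipated=11.392
Op 5: GROUND 2: Q2=0; energy lost=7.911
Total dissipated: 43.437 μJ

Answer: 43.44 μJ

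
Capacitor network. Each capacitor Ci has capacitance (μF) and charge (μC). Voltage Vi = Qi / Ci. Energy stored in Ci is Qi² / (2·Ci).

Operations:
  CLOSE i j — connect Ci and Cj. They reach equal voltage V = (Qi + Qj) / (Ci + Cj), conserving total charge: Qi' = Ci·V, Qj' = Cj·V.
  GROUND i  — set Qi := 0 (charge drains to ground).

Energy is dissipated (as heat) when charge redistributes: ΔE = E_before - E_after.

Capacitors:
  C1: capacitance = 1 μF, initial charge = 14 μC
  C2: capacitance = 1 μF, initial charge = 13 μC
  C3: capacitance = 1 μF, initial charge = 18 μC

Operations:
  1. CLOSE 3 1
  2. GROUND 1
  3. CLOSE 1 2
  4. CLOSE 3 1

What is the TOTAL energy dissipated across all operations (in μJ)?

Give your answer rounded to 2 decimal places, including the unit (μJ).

Answer: 196.81 μJ

Derivation:
Initial: C1(1μF, Q=14μC, V=14.00V), C2(1μF, Q=13μC, V=13.00V), C3(1μF, Q=18μC, V=18.00V)
Op 1: CLOSE 3-1: Q_total=32.00, C_total=2.00, V=16.00; Q3=16.00, Q1=16.00; dissipated=4.000
Op 2: GROUND 1: Q1=0; energy lost=128.000
Op 3: CLOSE 1-2: Q_total=13.00, C_total=2.00, V=6.50; Q1=6.50, Q2=6.50; dissipated=42.250
Op 4: CLOSE 3-1: Q_total=22.50, C_total=2.00, V=11.25; Q3=11.25, Q1=11.25; dissipated=22.562
Total dissipated: 196.812 μJ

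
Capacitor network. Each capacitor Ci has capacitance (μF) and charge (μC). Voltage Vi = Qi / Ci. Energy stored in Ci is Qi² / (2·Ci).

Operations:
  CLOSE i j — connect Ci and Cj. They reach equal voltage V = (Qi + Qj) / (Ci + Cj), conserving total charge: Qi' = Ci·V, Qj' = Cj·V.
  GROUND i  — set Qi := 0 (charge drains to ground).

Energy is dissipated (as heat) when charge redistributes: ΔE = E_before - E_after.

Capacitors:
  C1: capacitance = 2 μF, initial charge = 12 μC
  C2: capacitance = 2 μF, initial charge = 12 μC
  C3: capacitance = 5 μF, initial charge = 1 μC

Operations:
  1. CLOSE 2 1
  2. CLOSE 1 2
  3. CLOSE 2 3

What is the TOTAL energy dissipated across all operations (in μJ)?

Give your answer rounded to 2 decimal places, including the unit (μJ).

Initial: C1(2μF, Q=12μC, V=6.00V), C2(2μF, Q=12μC, V=6.00V), C3(5μF, Q=1μC, V=0.20V)
Op 1: CLOSE 2-1: Q_total=24.00, C_total=4.00, V=6.00; Q2=12.00, Q1=12.00; dissipated=0.000
Op 2: CLOSE 1-2: Q_total=24.00, C_total=4.00, V=6.00; Q1=12.00, Q2=12.00; dissipated=0.000
Op 3: CLOSE 2-3: Q_total=13.00, C_total=7.00, V=1.86; Q2=3.71, Q3=9.29; dissipated=24.029
Total dissipated: 24.029 μJ

Answer: 24.03 μJ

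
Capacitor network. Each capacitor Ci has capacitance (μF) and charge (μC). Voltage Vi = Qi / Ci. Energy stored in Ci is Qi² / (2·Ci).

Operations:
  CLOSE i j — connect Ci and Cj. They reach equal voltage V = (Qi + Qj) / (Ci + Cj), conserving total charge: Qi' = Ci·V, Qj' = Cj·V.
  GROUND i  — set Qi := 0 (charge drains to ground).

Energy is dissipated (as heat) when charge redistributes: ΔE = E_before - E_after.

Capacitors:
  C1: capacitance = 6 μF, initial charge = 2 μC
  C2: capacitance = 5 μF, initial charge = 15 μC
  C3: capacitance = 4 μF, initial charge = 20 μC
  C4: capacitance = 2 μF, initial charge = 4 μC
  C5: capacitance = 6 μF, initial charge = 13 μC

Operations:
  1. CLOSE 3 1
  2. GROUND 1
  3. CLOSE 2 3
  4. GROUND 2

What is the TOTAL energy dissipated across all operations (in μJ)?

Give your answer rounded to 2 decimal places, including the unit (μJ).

Initial: C1(6μF, Q=2μC, V=0.33V), C2(5μF, Q=15μC, V=3.00V), C3(4μF, Q=20μC, V=5.00V), C4(2μF, Q=4μC, V=2.00V), C5(6μF, Q=13μC, V=2.17V)
Op 1: CLOSE 3-1: Q_total=22.00, C_total=10.00, V=2.20; Q3=8.80, Q1=13.20; dissipated=26.133
Op 2: GROUND 1: Q1=0; energy lost=14.520
Op 3: CLOSE 2-3: Q_total=23.80, C_total=9.00, V=2.64; Q2=13.22, Q3=10.58; dissipated=0.711
Op 4: GROUND 2: Q2=0; energy lost=17.483
Total dissipated: 58.847 μJ

Answer: 58.85 μJ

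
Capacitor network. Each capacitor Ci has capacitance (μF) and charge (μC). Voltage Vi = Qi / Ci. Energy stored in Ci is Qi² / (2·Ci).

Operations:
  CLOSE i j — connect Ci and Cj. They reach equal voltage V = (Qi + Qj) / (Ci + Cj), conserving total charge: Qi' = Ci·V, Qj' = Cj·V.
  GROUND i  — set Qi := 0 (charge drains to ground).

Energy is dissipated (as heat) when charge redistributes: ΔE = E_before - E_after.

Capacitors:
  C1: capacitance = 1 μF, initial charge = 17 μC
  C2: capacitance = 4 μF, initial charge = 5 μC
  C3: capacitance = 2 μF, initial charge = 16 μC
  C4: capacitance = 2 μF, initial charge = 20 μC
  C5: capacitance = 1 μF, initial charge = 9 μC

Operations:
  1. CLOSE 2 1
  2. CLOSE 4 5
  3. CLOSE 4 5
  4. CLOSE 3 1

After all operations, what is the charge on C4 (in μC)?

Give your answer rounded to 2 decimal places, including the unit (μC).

Initial: C1(1μF, Q=17μC, V=17.00V), C2(4μF, Q=5μC, V=1.25V), C3(2μF, Q=16μC, V=8.00V), C4(2μF, Q=20μC, V=10.00V), C5(1μF, Q=9μC, V=9.00V)
Op 1: CLOSE 2-1: Q_total=22.00, C_total=5.00, V=4.40; Q2=17.60, Q1=4.40; dissipated=99.225
Op 2: CLOSE 4-5: Q_total=29.00, C_total=3.00, V=9.67; Q4=19.33, Q5=9.67; dissipated=0.333
Op 3: CLOSE 4-5: Q_total=29.00, C_total=3.00, V=9.67; Q4=19.33, Q5=9.67; dissipated=0.000
Op 4: CLOSE 3-1: Q_total=20.40, C_total=3.00, V=6.80; Q3=13.60, Q1=6.80; dissipated=4.320
Final charges: Q1=6.80, Q2=17.60, Q3=13.60, Q4=19.33, Q5=9.67

Answer: 19.33 μC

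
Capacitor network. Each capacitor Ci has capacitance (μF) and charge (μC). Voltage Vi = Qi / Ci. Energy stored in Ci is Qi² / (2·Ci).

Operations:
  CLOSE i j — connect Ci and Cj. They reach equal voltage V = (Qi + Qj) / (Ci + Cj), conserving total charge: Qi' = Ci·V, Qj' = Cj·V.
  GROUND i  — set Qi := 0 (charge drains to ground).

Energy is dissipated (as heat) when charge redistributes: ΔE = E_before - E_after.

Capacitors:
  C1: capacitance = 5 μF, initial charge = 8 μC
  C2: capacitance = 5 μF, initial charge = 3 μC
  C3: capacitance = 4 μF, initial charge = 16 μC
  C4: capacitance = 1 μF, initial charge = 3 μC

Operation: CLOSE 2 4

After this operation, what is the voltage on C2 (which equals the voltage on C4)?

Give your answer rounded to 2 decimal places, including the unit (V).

Initial: C1(5μF, Q=8μC, V=1.60V), C2(5μF, Q=3μC, V=0.60V), C3(4μF, Q=16μC, V=4.00V), C4(1μF, Q=3μC, V=3.00V)
Op 1: CLOSE 2-4: Q_total=6.00, C_total=6.00, V=1.00; Q2=5.00, Q4=1.00; dissipated=2.400

Answer: 1.00 V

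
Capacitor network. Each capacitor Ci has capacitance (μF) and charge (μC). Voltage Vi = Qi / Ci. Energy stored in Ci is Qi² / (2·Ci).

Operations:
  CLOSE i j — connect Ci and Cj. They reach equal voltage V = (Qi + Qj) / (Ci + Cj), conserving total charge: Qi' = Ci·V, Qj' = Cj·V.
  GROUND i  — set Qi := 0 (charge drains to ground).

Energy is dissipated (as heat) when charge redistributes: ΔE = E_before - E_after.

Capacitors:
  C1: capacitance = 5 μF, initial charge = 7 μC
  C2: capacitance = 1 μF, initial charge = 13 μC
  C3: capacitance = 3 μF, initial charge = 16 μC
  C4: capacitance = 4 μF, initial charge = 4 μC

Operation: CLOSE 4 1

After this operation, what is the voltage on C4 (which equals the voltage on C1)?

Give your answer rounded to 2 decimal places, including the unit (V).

Answer: 1.22 V

Derivation:
Initial: C1(5μF, Q=7μC, V=1.40V), C2(1μF, Q=13μC, V=13.00V), C3(3μF, Q=16μC, V=5.33V), C4(4μF, Q=4μC, V=1.00V)
Op 1: CLOSE 4-1: Q_total=11.00, C_total=9.00, V=1.22; Q4=4.89, Q1=6.11; dissipated=0.178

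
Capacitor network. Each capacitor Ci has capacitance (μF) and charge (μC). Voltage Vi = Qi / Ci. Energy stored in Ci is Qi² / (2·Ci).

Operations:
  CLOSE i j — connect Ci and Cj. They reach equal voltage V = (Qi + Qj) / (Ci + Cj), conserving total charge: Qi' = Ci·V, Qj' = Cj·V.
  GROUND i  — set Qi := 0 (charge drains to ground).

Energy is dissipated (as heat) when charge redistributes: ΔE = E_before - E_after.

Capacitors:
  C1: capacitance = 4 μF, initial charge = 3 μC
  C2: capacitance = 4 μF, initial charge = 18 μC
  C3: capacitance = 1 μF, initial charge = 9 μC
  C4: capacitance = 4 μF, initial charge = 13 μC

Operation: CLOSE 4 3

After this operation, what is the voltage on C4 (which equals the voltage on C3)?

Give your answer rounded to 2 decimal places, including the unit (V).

Initial: C1(4μF, Q=3μC, V=0.75V), C2(4μF, Q=18μC, V=4.50V), C3(1μF, Q=9μC, V=9.00V), C4(4μF, Q=13μC, V=3.25V)
Op 1: CLOSE 4-3: Q_total=22.00, C_total=5.00, V=4.40; Q4=17.60, Q3=4.40; dissipated=13.225

Answer: 4.40 V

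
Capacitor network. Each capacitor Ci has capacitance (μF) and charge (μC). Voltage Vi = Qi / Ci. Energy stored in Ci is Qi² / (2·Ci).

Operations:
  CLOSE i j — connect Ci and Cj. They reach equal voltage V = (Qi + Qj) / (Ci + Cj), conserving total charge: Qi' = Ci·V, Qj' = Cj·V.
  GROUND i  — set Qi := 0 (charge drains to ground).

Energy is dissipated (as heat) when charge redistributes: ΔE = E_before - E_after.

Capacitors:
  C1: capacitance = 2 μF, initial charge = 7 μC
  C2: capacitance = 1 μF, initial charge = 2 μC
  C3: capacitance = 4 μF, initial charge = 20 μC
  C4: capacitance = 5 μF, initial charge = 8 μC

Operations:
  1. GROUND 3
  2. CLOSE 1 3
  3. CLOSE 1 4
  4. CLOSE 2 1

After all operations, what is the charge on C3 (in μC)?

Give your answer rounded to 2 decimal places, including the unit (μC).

Initial: C1(2μF, Q=7μC, V=3.50V), C2(1μF, Q=2μC, V=2.00V), C3(4μF, Q=20μC, V=5.00V), C4(5μF, Q=8μC, V=1.60V)
Op 1: GROUND 3: Q3=0; energy lost=50.000
Op 2: CLOSE 1-3: Q_total=7.00, C_total=6.00, V=1.17; Q1=2.33, Q3=4.67; dissipated=8.167
Op 3: CLOSE 1-4: Q_total=10.33, C_total=7.00, V=1.48; Q1=2.95, Q4=7.38; dissipated=0.134
Op 4: CLOSE 2-1: Q_total=4.95, C_total=3.00, V=1.65; Q2=1.65, Q1=3.30; dissipated=0.091
Final charges: Q1=3.30, Q2=1.65, Q3=4.67, Q4=7.38

Answer: 4.67 μC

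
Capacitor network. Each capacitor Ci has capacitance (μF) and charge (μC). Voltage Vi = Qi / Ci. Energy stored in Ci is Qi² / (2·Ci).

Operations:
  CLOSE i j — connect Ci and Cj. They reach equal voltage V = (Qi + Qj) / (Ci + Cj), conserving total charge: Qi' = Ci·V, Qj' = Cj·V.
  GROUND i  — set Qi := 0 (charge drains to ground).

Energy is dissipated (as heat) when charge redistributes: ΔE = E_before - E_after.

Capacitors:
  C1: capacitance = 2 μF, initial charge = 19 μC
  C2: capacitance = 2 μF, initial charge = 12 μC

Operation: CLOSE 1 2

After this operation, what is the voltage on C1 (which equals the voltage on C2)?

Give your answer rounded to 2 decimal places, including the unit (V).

Initial: C1(2μF, Q=19μC, V=9.50V), C2(2μF, Q=12μC, V=6.00V)
Op 1: CLOSE 1-2: Q_total=31.00, C_total=4.00, V=7.75; Q1=15.50, Q2=15.50; dissipated=6.125

Answer: 7.75 V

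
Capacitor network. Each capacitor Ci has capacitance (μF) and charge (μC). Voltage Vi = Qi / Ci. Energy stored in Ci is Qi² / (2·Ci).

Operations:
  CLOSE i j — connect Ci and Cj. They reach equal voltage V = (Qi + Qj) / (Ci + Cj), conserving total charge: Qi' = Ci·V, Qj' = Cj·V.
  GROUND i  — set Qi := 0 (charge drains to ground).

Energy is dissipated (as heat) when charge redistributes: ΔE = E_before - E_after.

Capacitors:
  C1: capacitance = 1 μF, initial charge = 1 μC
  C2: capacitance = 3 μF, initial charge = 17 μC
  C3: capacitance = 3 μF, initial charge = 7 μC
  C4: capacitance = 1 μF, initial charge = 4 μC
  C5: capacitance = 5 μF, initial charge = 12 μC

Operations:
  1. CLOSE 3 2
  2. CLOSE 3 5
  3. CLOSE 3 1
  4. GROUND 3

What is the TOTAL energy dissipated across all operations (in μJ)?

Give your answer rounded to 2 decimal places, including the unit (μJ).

Answer: 21.61 μJ

Derivation:
Initial: C1(1μF, Q=1μC, V=1.00V), C2(3μF, Q=17μC, V=5.67V), C3(3μF, Q=7μC, V=2.33V), C4(1μF, Q=4μC, V=4.00V), C5(5μF, Q=12μC, V=2.40V)
Op 1: CLOSE 3-2: Q_total=24.00, C_total=6.00, V=4.00; Q3=12.00, Q2=12.00; dissipated=8.333
Op 2: CLOSE 3-5: Q_total=24.00, C_total=8.00, V=3.00; Q3=9.00, Q5=15.00; dissipated=2.400
Op 3: CLOSE 3-1: Q_total=10.00, C_total=4.00, V=2.50; Q3=7.50, Q1=2.50; dissipated=1.500
Op 4: GROUND 3: Q3=0; energy lost=9.375
Total dissipated: 21.608 μJ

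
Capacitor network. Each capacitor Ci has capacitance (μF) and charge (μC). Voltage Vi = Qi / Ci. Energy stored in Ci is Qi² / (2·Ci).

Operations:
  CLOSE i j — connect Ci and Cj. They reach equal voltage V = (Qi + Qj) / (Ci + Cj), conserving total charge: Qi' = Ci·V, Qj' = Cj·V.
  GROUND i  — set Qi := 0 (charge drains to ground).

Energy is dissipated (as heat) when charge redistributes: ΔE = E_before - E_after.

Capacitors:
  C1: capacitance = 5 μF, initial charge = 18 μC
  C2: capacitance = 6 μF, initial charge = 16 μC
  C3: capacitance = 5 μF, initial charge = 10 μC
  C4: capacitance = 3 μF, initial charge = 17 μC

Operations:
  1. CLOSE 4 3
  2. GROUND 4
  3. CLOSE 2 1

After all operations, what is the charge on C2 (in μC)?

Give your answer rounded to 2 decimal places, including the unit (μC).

Initial: C1(5μF, Q=18μC, V=3.60V), C2(6μF, Q=16μC, V=2.67V), C3(5μF, Q=10μC, V=2.00V), C4(3μF, Q=17μC, V=5.67V)
Op 1: CLOSE 4-3: Q_total=27.00, C_total=8.00, V=3.38; Q4=10.12, Q3=16.88; dissipated=12.604
Op 2: GROUND 4: Q4=0; energy lost=17.086
Op 3: CLOSE 2-1: Q_total=34.00, C_total=11.00, V=3.09; Q2=18.55, Q1=15.45; dissipated=1.188
Final charges: Q1=15.45, Q2=18.55, Q3=16.88, Q4=0.00

Answer: 18.55 μC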